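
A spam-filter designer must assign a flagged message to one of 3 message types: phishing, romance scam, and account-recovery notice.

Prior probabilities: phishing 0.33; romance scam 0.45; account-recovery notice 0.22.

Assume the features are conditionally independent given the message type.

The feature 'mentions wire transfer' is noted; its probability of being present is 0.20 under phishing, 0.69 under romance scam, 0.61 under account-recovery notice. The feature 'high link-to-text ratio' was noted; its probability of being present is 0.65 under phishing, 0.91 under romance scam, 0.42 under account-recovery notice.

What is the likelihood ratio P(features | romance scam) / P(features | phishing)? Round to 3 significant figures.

4.83

Joint likelihood of the feature pattern under each hypothesis:
  romance scam: 0.69 × 0.91 = 0.6279
  phishing: 0.20 × 0.65 = 0.13
Bayes factor = 0.6279 / 0.13 ≈ 4.83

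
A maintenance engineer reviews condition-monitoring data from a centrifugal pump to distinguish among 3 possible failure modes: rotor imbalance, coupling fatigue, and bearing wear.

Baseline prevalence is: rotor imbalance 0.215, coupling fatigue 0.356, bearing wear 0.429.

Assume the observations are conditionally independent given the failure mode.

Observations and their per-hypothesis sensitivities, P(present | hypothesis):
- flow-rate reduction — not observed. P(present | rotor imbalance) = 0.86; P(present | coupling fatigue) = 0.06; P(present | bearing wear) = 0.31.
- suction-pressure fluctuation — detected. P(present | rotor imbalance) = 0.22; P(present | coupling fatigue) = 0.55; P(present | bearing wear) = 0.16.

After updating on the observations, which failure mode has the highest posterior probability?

coupling fatigue

By Bayes' rule with conditional independence, the unnormalized weight for each hypothesis is prior × ∏ likelihoods (using 1 − P(present | H) for each absent observation):
  rotor imbalance: 0.215 × (1 − 0.86) × 0.22 = 0.006622
  coupling fatigue: 0.356 × (1 − 0.06) × 0.55 = 0.18405
  bearing wear: 0.429 × (1 − 0.31) × 0.16 = 0.047362
The unnormalized weights sum to 0.23804.
P(rotor imbalance | evidence) ≈ 0.006622 / 0.23804 ≈ 0.028
P(coupling fatigue | evidence) ≈ 0.18405 / 0.23804 ≈ 0.773
P(bearing wear | evidence) ≈ 0.047362 / 0.23804 ≈ 0.199
The largest is 0.773, so coupling fatigue is most probable.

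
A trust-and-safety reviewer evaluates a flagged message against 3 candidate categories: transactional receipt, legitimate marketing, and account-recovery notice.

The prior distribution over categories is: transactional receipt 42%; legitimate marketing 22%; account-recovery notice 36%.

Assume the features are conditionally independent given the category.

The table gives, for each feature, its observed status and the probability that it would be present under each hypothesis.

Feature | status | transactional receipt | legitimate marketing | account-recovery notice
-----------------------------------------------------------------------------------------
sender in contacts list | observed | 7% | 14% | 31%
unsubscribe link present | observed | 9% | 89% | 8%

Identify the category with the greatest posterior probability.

legitimate marketing

For each hypothesis, the unnormalized posterior weight is prior × product of the feature likelihoods:
  transactional receipt: 0.42 × 0.07 × 0.09 = 0.002646
  legitimate marketing: 0.22 × 0.14 × 0.89 = 0.027412
  account-recovery notice: 0.36 × 0.31 × 0.08 = 0.008928
Marginal likelihood of the evidence = 0.038986.
P(transactional receipt | evidence) ≈ 0.002646 / 0.038986 ≈ 0.068
P(legitimate marketing | evidence) ≈ 0.027412 / 0.038986 ≈ 0.703
P(account-recovery notice | evidence) ≈ 0.008928 / 0.038986 ≈ 0.229
The largest is 0.703, so legitimate marketing is most probable.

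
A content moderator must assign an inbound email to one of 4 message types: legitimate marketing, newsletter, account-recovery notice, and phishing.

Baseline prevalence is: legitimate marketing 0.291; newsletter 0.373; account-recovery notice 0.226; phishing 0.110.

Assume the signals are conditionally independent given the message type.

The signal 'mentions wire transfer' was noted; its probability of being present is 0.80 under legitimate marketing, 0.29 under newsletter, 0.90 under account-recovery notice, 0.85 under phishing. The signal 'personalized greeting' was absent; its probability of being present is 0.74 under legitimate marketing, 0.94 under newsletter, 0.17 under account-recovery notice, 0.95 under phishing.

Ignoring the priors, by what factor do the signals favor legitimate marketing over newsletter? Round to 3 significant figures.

Take the product of per-signal likelihoods under each hypothesis (using 1 − P(present | H) for each absent signal), then divide.
  legitimate marketing: 0.80 × (1 − 0.74) = 0.208
  newsletter: 0.29 × (1 − 0.94) = 0.0174
Bayes factor = 0.208 / 0.0174 ≈ 12.0

12.0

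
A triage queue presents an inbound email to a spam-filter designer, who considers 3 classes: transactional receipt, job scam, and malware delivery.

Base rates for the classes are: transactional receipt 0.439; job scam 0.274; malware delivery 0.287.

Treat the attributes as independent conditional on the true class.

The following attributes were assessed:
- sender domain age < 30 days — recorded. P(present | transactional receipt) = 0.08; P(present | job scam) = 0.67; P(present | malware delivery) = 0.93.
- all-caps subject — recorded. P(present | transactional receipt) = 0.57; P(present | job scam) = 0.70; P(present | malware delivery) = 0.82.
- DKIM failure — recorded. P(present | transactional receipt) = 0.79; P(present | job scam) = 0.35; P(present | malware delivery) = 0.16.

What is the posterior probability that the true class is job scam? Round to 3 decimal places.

0.469

For each hypothesis, the unnormalized posterior weight is prior × product of the attribute likelihoods:
  transactional receipt: 0.439 × 0.08 × 0.57 × 0.79 = 0.015815
  job scam: 0.274 × 0.67 × 0.70 × 0.35 = 0.044977
  malware delivery: 0.287 × 0.93 × 0.82 × 0.16 = 0.035019
The unnormalized weights sum to 0.09581.
P(job scam | evidence) = 0.044977 / 0.09581 ≈ 0.469.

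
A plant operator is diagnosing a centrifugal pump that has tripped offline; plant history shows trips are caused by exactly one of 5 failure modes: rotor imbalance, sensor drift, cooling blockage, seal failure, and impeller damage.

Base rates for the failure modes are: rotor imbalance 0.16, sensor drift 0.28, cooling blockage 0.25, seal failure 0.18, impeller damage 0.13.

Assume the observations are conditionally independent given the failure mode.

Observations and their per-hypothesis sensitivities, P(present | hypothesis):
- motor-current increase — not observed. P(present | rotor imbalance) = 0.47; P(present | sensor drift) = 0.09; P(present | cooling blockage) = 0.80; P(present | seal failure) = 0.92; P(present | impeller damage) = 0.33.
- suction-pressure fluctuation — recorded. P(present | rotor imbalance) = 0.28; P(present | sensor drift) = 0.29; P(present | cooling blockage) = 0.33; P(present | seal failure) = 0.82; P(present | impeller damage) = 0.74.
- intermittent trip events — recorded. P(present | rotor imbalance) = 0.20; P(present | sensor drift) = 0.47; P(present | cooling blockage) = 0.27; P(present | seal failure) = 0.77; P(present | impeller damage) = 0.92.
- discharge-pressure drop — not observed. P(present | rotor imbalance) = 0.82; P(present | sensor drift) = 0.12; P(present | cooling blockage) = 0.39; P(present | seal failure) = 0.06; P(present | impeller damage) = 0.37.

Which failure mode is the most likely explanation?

impeller damage

Multiply each prior by the joint likelihood of the evidence pattern (using 1 − P(present | H) for each absent observation):
  rotor imbalance: 0.16 × (1 − 0.47) × 0.28 × 0.20 × (1 − 0.82) = 0.00085478
  sensor drift: 0.28 × (1 − 0.09) × 0.29 × 0.47 × (1 − 0.12) = 0.030562
  cooling blockage: 0.25 × (1 − 0.80) × 0.33 × 0.27 × (1 − 0.39) = 0.0027176
  seal failure: 0.18 × (1 − 0.92) × 0.82 × 0.77 × (1 − 0.06) = 0.0085466
  impeller damage: 0.13 × (1 − 0.33) × 0.74 × 0.92 × (1 − 0.37) = 0.037358
Normalizing constant Z = 0.00085478 + 0.030562 + 0.0027176 + 0.0085466 + 0.037358 = 0.080038.
P(rotor imbalance | evidence) ≈ 0.00085478 / 0.080038 ≈ 0.011
P(sensor drift | evidence) ≈ 0.030562 / 0.080038 ≈ 0.382
P(cooling blockage | evidence) ≈ 0.0027176 / 0.080038 ≈ 0.034
P(seal failure | evidence) ≈ 0.0085466 / 0.080038 ≈ 0.107
P(impeller damage | evidence) ≈ 0.037358 / 0.080038 ≈ 0.467
The largest is 0.467, so impeller damage is most probable.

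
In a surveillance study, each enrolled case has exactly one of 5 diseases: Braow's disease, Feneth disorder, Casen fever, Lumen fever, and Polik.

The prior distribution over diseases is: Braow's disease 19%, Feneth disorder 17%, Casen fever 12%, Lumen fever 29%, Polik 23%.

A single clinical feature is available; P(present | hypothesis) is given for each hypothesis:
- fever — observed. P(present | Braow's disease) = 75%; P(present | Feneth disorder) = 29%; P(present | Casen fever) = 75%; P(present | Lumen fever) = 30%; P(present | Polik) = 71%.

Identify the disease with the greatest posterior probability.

Polik

Multiply each prior by the likelihood of the clinical feature:
  Braow's disease: 0.19 × 0.75 = 0.1425
  Feneth disorder: 0.17 × 0.29 = 0.0493
  Casen fever: 0.12 × 0.75 = 0.09
  Lumen fever: 0.29 × 0.30 = 0.087
  Polik: 0.23 × 0.71 = 0.1633
Normalizing constant Z = 0.1425 + 0.0493 + 0.09 + 0.087 + 0.1633 = 0.5321.
P(Braow's disease | evidence) ≈ 0.1425 / 0.5321 ≈ 0.268
P(Feneth disorder | evidence) ≈ 0.0493 / 0.5321 ≈ 0.093
P(Casen fever | evidence) ≈ 0.09 / 0.5321 ≈ 0.169
P(Lumen fever | evidence) ≈ 0.087 / 0.5321 ≈ 0.164
P(Polik | evidence) ≈ 0.1633 / 0.5321 ≈ 0.307
The largest is 0.307, so Polik is most probable.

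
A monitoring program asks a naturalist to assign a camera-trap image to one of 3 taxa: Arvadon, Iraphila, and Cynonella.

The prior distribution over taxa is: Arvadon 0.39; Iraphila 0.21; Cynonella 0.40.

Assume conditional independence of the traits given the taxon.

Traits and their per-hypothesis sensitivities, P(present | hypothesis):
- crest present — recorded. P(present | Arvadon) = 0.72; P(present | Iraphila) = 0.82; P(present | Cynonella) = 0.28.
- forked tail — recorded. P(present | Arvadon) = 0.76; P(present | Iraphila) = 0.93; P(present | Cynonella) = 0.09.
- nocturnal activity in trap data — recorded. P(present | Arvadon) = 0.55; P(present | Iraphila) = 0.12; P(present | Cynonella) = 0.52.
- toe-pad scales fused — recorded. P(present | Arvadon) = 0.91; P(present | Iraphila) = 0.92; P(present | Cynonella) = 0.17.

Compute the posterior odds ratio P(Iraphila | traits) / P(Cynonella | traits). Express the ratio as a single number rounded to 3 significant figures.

19.8

Posterior odds equal prior odds times the likelihood ratio; only the two competing hypotheses matter.
  Iraphila: 0.21 × 0.82 × 0.93 × 0.12 × 0.92 = 0.01768
  Cynonella: 0.40 × 0.28 × 0.09 × 0.52 × 0.17 = 0.00089107
Odds(Iraphila : Cynonella) = 0.01768 / 0.00089107 ≈ 19.8.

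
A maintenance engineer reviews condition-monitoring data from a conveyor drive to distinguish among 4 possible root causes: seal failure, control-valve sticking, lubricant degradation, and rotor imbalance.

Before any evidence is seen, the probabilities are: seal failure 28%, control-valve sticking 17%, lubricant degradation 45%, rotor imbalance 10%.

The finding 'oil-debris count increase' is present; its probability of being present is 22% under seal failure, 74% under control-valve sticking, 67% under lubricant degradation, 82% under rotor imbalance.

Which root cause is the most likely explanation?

For each hypothesis, the unnormalized posterior weight is prior × likelihood:
  seal failure: 0.28 × 0.22 = 0.0616
  control-valve sticking: 0.17 × 0.74 = 0.1258
  lubricant degradation: 0.45 × 0.67 = 0.3015
  rotor imbalance: 0.10 × 0.82 = 0.082
The unnormalized weights sum to 0.5709.
P(seal failure | evidence) ≈ 0.0616 / 0.5709 ≈ 0.108
P(control-valve sticking | evidence) ≈ 0.1258 / 0.5709 ≈ 0.220
P(lubricant degradation | evidence) ≈ 0.3015 / 0.5709 ≈ 0.528
P(rotor imbalance | evidence) ≈ 0.082 / 0.5709 ≈ 0.144
The largest is 0.528, so lubricant degradation is most probable.

lubricant degradation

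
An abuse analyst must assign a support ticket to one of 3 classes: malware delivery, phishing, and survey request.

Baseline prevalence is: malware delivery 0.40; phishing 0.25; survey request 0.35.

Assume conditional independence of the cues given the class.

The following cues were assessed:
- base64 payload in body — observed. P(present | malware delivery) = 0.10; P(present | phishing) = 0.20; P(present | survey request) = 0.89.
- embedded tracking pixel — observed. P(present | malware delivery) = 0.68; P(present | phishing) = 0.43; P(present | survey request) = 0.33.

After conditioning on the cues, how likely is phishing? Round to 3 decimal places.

Multiply each prior by the joint likelihood of the cue pattern:
  malware delivery: 0.40 × 0.10 × 0.68 = 0.0272
  phishing: 0.25 × 0.20 × 0.43 = 0.0215
  survey request: 0.35 × 0.89 × 0.33 = 0.1028
The unnormalized weights sum to 0.1515.
P(phishing | evidence) = 0.0215 / 0.1515 ≈ 0.142.

0.142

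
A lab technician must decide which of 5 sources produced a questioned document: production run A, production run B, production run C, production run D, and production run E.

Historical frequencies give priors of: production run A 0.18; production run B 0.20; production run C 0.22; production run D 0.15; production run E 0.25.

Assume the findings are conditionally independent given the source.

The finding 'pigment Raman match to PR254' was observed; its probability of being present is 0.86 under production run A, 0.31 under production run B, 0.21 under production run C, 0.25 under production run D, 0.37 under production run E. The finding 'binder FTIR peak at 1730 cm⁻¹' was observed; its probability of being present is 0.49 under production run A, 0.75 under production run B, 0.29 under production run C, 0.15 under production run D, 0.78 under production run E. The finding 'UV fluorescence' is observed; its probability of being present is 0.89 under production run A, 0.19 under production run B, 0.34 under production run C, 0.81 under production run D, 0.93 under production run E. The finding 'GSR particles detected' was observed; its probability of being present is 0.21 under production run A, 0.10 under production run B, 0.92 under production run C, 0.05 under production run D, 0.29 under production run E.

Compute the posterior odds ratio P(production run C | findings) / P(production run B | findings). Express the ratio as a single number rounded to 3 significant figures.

Unnormalized posterior weight (prior times the finding likelihoods) for each of the two hypotheses:
  production run C: 0.22 × 0.21 × 0.29 × 0.34 × 0.92 = 0.0041909
  production run B: 0.20 × 0.31 × 0.75 × 0.19 × 0.10 = 0.0008835
Odds(production run C : production run B) = 0.0041909 / 0.0008835 ≈ 4.74.

4.74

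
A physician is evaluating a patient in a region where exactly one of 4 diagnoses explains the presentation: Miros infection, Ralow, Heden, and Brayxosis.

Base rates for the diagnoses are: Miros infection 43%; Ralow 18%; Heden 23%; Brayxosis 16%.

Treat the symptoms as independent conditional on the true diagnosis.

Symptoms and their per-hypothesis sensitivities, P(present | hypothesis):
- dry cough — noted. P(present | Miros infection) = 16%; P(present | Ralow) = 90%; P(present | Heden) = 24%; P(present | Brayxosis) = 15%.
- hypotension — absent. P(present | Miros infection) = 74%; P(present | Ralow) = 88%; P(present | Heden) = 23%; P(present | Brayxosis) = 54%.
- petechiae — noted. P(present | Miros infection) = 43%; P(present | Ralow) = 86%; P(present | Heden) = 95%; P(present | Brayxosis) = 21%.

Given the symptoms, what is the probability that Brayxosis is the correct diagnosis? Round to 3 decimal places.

0.035

For each hypothesis, the unnormalized posterior weight is prior × product of the symptom likelihoods (using 1 − P(present | H) for each absent symptom):
  Miros infection: 0.43 × 0.16 × (1 − 0.74) × 0.43 = 0.0076918
  Ralow: 0.18 × 0.90 × (1 − 0.88) × 0.86 = 0.016718
  Heden: 0.23 × 0.24 × (1 − 0.23) × 0.95 = 0.040379
  Brayxosis: 0.16 × 0.15 × (1 − 0.54) × 0.21 = 0.0023184
The unnormalized weights sum to 0.067107.
P(Brayxosis | evidence) = 0.0023184 / 0.067107 ≈ 0.035.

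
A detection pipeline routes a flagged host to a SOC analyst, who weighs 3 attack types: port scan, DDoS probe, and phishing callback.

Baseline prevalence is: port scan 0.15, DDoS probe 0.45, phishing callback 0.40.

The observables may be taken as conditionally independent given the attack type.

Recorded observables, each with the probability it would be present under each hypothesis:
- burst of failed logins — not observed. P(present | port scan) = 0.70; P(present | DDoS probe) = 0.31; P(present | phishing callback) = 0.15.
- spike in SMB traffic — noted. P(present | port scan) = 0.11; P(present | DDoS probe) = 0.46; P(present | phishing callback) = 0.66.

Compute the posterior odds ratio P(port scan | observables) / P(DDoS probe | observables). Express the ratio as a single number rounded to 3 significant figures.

0.0347

The normalizing constant cancels in an odds ratio, so compute prior × likelihood for the two hypotheses only (using 1 − P(present | H) for each absent observable):
  port scan: 0.15 × (1 − 0.70) × 0.11 = 0.00495
  DDoS probe: 0.45 × (1 − 0.31) × 0.46 = 0.14283
Odds(port scan : DDoS probe) = 0.00495 / 0.14283 ≈ 0.0347.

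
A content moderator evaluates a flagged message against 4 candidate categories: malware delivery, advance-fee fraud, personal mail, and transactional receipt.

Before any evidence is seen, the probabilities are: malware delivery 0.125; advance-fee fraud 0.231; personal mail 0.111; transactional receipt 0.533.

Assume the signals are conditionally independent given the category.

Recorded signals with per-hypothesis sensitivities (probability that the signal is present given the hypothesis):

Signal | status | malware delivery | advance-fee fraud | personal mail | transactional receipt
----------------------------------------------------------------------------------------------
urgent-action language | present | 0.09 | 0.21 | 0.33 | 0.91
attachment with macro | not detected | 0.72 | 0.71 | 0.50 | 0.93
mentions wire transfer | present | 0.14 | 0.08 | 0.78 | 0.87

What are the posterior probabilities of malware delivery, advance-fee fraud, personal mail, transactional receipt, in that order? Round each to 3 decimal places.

By Bayes' rule with conditional independence, the unnormalized weight for each hypothesis is prior × ∏ likelihoods (using 1 − P(present | H) for each absent signal):
  malware delivery: 0.125 × 0.09 × (1 − 0.72) × 0.14 = 0.000441
  advance-fee fraud: 0.231 × 0.21 × (1 − 0.71) × 0.08 = 0.0011254
  personal mail: 0.111 × 0.33 × (1 − 0.50) × 0.78 = 0.014286
  transactional receipt: 0.533 × 0.91 × (1 − 0.93) × 0.87 = 0.029538
The unnormalized weights sum to 0.04539.
P(malware delivery | evidence) = 0.000441 / 0.04539 ≈ 0.010
P(advance-fee fraud | evidence) = 0.0011254 / 0.04539 ≈ 0.025
P(personal mail | evidence) = 0.014286 / 0.04539 ≈ 0.315
P(transactional receipt | evidence) = 0.029538 / 0.04539 ≈ 0.651

0.010, 0.025, 0.315, 0.651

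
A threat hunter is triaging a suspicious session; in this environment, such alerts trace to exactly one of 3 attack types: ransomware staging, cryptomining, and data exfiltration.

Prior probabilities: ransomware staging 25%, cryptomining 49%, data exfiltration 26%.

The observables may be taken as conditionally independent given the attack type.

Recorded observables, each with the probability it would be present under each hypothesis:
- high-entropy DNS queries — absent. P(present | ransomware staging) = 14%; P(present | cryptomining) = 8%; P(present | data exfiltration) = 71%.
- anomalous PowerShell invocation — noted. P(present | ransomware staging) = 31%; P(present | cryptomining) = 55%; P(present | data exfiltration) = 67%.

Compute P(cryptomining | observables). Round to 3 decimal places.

0.679

For each hypothesis, the unnormalized posterior weight is prior × product of the observable likelihoods (using 1 − P(present | H) for each absent observable):
  ransomware staging: 0.25 × (1 − 0.14) × 0.31 = 0.06665
  cryptomining: 0.49 × (1 − 0.08) × 0.55 = 0.24794
  data exfiltration: 0.26 × (1 − 0.71) × 0.67 = 0.050518
Marginal likelihood of the evidence = 0.36511.
P(cryptomining | evidence) = 0.24794 / 0.36511 ≈ 0.679.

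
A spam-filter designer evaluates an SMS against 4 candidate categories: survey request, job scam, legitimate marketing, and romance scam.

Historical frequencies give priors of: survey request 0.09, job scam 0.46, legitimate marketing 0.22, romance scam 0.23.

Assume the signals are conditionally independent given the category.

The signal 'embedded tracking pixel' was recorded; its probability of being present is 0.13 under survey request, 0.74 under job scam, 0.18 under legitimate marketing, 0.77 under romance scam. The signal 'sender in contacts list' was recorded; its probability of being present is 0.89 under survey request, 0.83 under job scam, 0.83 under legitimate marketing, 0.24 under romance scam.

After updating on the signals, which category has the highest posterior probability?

job scam

By Bayes' rule with conditional independence, the unnormalized weight for each hypothesis is prior × ∏ likelihoods:
  survey request: 0.09 × 0.13 × 0.89 = 0.010413
  job scam: 0.46 × 0.74 × 0.83 = 0.28253
  legitimate marketing: 0.22 × 0.18 × 0.83 = 0.032868
  romance scam: 0.23 × 0.77 × 0.24 = 0.042504
Normalizing constant Z = 0.010413 + 0.28253 + 0.032868 + 0.042504 = 0.36832.
P(survey request | evidence) ≈ 0.010413 / 0.36832 ≈ 0.028
P(job scam | evidence) ≈ 0.28253 / 0.36832 ≈ 0.767
P(legitimate marketing | evidence) ≈ 0.032868 / 0.36832 ≈ 0.089
P(romance scam | evidence) ≈ 0.042504 / 0.36832 ≈ 0.115
The largest is 0.767, so job scam is most probable.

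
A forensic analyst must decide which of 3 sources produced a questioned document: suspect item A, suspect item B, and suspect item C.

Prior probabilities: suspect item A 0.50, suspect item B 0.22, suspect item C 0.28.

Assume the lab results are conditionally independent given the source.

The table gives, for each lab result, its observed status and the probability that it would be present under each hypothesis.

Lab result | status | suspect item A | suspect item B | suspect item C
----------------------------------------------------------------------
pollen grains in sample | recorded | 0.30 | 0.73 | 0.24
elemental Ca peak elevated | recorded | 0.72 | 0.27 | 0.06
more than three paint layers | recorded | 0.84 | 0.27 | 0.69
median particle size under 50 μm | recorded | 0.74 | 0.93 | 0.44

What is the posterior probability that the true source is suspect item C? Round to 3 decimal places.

0.015

For each hypothesis, the unnormalized posterior weight is prior × product of the lab result likelihoods:
  suspect item A: 0.50 × 0.30 × 0.72 × 0.84 × 0.74 = 0.067133
  suspect item B: 0.22 × 0.73 × 0.27 × 0.27 × 0.93 = 0.010888
  suspect item C: 0.28 × 0.24 × 0.06 × 0.69 × 0.44 = 0.0012241
Normalizing constant Z = 0.067133 + 0.010888 + 0.0012241 = 0.079245.
P(suspect item C | evidence) = 0.0012241 / 0.079245 ≈ 0.015.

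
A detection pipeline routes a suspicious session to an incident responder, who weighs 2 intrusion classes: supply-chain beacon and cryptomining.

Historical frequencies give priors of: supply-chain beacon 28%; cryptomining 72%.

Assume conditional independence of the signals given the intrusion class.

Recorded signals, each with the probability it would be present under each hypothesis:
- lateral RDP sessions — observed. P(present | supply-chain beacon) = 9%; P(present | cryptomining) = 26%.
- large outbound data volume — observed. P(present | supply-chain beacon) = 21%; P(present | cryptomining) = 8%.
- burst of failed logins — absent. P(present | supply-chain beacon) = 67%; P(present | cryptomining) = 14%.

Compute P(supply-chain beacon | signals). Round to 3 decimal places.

For each hypothesis, the unnormalized posterior weight is prior × product of the signal likelihoods (using 1 − P(present | H) for each absent signal):
  supply-chain beacon: 0.28 × 0.09 × 0.21 × (1 − 0.67) = 0.0017464
  cryptomining: 0.72 × 0.26 × 0.08 × (1 − 0.14) = 0.012879
Marginal likelihood of the evidence = 0.014626.
P(supply-chain beacon | evidence) = 0.0017464 / 0.014626 ≈ 0.119.

0.119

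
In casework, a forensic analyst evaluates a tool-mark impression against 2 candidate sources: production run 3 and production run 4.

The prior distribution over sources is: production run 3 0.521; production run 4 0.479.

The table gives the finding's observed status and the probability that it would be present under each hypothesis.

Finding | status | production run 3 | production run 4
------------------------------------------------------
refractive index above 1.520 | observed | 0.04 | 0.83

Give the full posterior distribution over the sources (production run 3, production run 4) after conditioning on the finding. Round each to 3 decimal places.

0.050, 0.950

For each hypothesis, the unnormalized posterior weight is prior × likelihood:
  production run 3: 0.521 × 0.04 = 0.02084
  production run 4: 0.479 × 0.83 = 0.39757
The unnormalized weights sum to 0.41841.
P(production run 3 | evidence) = 0.02084 / 0.41841 ≈ 0.050
P(production run 4 | evidence) = 0.39757 / 0.41841 ≈ 0.950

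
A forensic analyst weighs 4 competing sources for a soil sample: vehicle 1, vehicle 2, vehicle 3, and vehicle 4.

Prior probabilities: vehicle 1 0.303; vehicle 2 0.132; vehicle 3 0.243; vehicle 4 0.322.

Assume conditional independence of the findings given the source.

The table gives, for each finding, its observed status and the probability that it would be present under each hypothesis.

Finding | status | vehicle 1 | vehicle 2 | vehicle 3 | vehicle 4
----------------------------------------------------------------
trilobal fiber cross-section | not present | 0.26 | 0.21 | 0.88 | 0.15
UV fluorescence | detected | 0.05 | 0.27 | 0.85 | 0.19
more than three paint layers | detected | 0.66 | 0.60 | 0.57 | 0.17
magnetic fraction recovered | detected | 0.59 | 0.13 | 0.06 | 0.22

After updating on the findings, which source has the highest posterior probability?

vehicle 1

Multiply each prior by the joint likelihood of the evidence pattern (using 1 − P(present | H) for each absent finding):
  vehicle 1: 0.303 × (1 − 0.26) × 0.05 × 0.66 × 0.59 = 0.0043656
  vehicle 2: 0.132 × (1 − 0.21) × 0.27 × 0.60 × 0.13 = 0.0021961
  vehicle 3: 0.243 × (1 − 0.88) × 0.85 × 0.57 × 0.06 = 0.00084768
  vehicle 4: 0.322 × (1 − 0.15) × 0.19 × 0.17 × 0.22 = 0.0019449
Normalizing constant Z = 0.0043656 + 0.0021961 + 0.00084768 + 0.0019449 = 0.0093543.
P(vehicle 1 | evidence) ≈ 0.0043656 / 0.0093543 ≈ 0.467
P(vehicle 2 | evidence) ≈ 0.0021961 / 0.0093543 ≈ 0.235
P(vehicle 3 | evidence) ≈ 0.00084768 / 0.0093543 ≈ 0.091
P(vehicle 4 | evidence) ≈ 0.0019449 / 0.0093543 ≈ 0.208
The largest is 0.467, so vehicle 1 is most probable.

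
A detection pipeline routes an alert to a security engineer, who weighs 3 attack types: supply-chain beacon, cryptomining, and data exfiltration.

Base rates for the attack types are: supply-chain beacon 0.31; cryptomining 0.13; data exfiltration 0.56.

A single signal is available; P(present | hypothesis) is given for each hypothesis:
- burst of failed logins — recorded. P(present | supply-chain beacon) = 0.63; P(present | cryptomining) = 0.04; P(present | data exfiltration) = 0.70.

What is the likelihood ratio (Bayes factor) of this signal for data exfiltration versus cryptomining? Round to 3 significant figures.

Likelihood of this signal under each hypothesis:
  data exfiltration: 0.7
  cryptomining: 0.04
Bayes factor = 0.7 / 0.04 ≈ 17.5

17.5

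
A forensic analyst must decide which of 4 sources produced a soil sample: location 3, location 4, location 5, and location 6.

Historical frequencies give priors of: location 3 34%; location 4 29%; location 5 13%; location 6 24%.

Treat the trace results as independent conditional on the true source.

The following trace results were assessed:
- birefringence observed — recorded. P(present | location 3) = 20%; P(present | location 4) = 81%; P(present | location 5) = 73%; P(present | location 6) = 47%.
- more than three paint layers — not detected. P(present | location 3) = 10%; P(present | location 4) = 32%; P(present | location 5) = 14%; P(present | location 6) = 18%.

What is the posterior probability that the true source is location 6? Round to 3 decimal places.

0.234

For each hypothesis, the unnormalized posterior weight is prior × product of the trace result likelihoods (using 1 − P(present | H) for each absent trace result):
  location 3: 0.34 × 0.20 × (1 − 0.10) = 0.0612
  location 4: 0.29 × 0.81 × (1 − 0.32) = 0.15973
  location 5: 0.13 × 0.73 × (1 − 0.14) = 0.081614
  location 6: 0.24 × 0.47 × (1 − 0.18) = 0.092496
Marginal likelihood of the evidence = 0.39504.
P(location 6 | evidence) = 0.092496 / 0.39504 ≈ 0.234.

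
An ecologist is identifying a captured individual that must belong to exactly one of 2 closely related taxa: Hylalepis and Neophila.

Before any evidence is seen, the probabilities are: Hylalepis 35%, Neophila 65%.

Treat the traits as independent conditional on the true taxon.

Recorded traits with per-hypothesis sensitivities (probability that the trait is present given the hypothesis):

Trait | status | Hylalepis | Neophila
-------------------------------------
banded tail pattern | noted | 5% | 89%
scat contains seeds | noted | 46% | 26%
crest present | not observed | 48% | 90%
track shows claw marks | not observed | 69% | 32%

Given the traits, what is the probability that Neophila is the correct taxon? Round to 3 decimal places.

0.887

Multiply each prior by the joint likelihood of the trait pattern (using 1 − P(present | H) for each absent trait):
  Hylalepis: 0.35 × 0.05 × 0.46 × (1 − 0.48) × (1 − 0.69) = 0.0012977
  Neophila: 0.65 × 0.89 × 0.26 × (1 − 0.90) × (1 − 0.32) = 0.010228
Normalizing constant Z = 0.0012977 + 0.010228 = 0.011526.
P(Neophila | evidence) = 0.010228 / 0.011526 ≈ 0.887.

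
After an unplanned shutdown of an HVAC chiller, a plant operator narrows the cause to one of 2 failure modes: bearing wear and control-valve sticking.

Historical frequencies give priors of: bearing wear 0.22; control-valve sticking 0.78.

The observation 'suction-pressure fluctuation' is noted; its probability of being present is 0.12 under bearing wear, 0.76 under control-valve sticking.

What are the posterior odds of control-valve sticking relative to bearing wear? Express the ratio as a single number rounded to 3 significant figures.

Posterior odds equal prior odds times the likelihood ratio; only the two competing hypotheses matter.
  control-valve sticking: 0.78 × 0.76 = 0.5928
  bearing wear: 0.22 × 0.12 = 0.0264
Posterior odds = 0.5928 / 0.0264 ≈ 22.5.

22.5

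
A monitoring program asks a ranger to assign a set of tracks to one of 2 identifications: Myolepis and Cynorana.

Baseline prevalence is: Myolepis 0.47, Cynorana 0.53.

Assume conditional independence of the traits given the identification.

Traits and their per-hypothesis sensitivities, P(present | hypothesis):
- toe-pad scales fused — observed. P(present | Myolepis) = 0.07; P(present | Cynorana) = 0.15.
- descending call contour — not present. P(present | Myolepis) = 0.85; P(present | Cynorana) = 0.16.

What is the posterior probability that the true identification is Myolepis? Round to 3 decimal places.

0.069

Multiply each prior by the joint likelihood of the trait pattern (using 1 − P(present | H) for each absent trait):
  Myolepis: 0.47 × 0.07 × (1 − 0.85) = 0.004935
  Cynorana: 0.53 × 0.15 × (1 − 0.16) = 0.06678
Normalizing constant Z = 0.004935 + 0.06678 = 0.071715.
P(Myolepis | evidence) = 0.004935 / 0.071715 ≈ 0.069.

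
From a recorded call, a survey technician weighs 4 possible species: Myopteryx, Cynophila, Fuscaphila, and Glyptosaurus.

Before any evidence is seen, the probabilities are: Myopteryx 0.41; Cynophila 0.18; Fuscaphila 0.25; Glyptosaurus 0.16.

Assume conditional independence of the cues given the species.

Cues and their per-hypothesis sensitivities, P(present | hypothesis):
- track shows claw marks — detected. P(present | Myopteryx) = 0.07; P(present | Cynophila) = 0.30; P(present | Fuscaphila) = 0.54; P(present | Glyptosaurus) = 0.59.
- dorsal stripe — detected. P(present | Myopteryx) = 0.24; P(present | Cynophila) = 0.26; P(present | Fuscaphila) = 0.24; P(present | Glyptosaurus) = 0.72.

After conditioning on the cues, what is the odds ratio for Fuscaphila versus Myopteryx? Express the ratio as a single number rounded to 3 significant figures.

Unnormalized posterior weight (prior times the cue likelihoods) for each of the two hypotheses:
  Fuscaphila: 0.25 × 0.54 × 0.24 = 0.0324
  Myopteryx: 0.41 × 0.07 × 0.24 = 0.006888
Odds(Fuscaphila : Myopteryx) = 0.0324 / 0.006888 ≈ 4.70.

4.70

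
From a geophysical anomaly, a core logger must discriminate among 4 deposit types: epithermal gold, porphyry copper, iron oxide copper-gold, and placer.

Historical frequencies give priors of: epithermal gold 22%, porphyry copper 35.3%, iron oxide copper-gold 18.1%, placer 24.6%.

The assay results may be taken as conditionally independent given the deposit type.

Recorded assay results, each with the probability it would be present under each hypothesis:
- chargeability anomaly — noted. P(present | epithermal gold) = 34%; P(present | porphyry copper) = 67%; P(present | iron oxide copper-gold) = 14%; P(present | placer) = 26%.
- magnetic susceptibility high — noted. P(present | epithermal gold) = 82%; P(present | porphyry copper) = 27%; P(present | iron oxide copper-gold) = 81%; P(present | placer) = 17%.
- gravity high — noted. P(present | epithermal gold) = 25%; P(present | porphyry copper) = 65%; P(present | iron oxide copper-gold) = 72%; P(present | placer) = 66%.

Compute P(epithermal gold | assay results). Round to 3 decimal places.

Multiply each prior by the joint likelihood of the assay result pattern:
  epithermal gold: 0.220 × 0.34 × 0.82 × 0.25 = 0.015334
  porphyry copper: 0.353 × 0.67 × 0.27 × 0.65 = 0.041508
  iron oxide copper-gold: 0.181 × 0.14 × 0.81 × 0.72 = 0.014778
  placer: 0.246 × 0.26 × 0.17 × 0.66 = 0.0071763
Normalizing constant Z = 0.015334 + 0.041508 + 0.014778 + 0.0071763 = 0.078796.
P(epithermal gold | evidence) = 0.015334 / 0.078796 ≈ 0.195.

0.195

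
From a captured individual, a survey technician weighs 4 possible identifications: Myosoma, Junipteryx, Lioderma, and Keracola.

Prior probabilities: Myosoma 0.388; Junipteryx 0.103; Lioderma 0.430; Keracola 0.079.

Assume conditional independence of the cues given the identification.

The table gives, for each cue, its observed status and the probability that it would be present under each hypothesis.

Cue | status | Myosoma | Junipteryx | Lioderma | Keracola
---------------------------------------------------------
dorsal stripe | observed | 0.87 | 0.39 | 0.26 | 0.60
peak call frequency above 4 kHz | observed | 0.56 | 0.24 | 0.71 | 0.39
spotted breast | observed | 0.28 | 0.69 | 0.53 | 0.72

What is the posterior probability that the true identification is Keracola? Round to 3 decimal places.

0.116

For each hypothesis, the unnormalized posterior weight is prior × product of the cue likelihoods:
  Myosoma: 0.388 × 0.87 × 0.56 × 0.28 = 0.052929
  Junipteryx: 0.103 × 0.39 × 0.24 × 0.69 = 0.0066522
  Lioderma: 0.430 × 0.26 × 0.71 × 0.53 = 0.04207
  Keracola: 0.079 × 0.60 × 0.39 × 0.72 = 0.01331
Marginal likelihood of the evidence = 0.11496.
P(Keracola | evidence) = 0.01331 / 0.11496 ≈ 0.116.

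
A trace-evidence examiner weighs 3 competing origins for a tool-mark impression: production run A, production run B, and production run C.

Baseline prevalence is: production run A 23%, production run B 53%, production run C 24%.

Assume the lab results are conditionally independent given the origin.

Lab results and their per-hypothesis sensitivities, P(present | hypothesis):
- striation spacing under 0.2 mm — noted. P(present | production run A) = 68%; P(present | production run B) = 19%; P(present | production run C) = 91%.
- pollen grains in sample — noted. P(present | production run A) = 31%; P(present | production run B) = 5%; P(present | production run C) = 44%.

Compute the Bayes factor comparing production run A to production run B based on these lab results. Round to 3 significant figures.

22.2

Joint likelihood of the lab result pattern under each hypothesis:
  production run A: 0.68 × 0.31 = 0.2108
  production run B: 0.19 × 0.05 = 0.0095
Bayes factor = 0.2108 / 0.0095 ≈ 22.2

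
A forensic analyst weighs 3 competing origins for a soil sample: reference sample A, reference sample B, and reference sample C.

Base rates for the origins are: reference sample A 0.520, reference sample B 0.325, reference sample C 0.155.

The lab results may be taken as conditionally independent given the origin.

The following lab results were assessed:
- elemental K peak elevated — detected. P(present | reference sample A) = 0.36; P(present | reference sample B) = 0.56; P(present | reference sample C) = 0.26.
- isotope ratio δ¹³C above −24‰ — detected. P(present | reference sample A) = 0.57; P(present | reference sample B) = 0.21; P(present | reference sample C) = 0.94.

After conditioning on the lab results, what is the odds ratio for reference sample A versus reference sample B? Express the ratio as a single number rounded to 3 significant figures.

The normalizing constant cancels in an odds ratio, so compute prior × likelihood for the two hypotheses only:
  reference sample A: 0.520 × 0.36 × 0.57 = 0.1067
  reference sample B: 0.325 × 0.56 × 0.21 = 0.03822
Odds(reference sample A : reference sample B) = 0.1067 / 0.03822 ≈ 2.79.

2.79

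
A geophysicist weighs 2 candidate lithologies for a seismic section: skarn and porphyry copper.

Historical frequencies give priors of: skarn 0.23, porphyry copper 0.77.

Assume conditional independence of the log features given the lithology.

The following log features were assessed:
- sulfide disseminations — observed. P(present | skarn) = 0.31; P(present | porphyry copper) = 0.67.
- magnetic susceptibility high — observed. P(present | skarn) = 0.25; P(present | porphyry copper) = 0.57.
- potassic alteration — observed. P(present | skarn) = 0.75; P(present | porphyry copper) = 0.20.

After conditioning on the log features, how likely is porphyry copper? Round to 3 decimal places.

Multiply each prior by the joint likelihood of the log feature pattern:
  skarn: 0.23 × 0.31 × 0.25 × 0.75 = 0.013369
  porphyry copper: 0.77 × 0.67 × 0.57 × 0.20 = 0.058813
The unnormalized weights sum to 0.072181.
P(porphyry copper | evidence) = 0.058813 / 0.072181 ≈ 0.815.

0.815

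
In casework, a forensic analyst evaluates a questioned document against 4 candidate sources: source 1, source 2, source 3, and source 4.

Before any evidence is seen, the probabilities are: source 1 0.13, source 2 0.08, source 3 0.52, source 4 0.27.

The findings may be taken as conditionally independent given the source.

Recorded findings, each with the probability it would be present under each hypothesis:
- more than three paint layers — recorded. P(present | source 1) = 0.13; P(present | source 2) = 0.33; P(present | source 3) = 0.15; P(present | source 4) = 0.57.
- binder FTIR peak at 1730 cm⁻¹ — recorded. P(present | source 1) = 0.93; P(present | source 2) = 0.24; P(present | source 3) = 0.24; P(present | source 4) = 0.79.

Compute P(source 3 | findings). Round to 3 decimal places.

0.115

By Bayes' rule with conditional independence, the unnormalized weight for each hypothesis is prior × ∏ likelihoods:
  source 1: 0.13 × 0.13 × 0.93 = 0.015717
  source 2: 0.08 × 0.33 × 0.24 = 0.006336
  source 3: 0.52 × 0.15 × 0.24 = 0.01872
  source 4: 0.27 × 0.57 × 0.79 = 0.12158
The unnormalized weights sum to 0.16235.
P(source 3 | evidence) = 0.01872 / 0.16235 ≈ 0.115.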